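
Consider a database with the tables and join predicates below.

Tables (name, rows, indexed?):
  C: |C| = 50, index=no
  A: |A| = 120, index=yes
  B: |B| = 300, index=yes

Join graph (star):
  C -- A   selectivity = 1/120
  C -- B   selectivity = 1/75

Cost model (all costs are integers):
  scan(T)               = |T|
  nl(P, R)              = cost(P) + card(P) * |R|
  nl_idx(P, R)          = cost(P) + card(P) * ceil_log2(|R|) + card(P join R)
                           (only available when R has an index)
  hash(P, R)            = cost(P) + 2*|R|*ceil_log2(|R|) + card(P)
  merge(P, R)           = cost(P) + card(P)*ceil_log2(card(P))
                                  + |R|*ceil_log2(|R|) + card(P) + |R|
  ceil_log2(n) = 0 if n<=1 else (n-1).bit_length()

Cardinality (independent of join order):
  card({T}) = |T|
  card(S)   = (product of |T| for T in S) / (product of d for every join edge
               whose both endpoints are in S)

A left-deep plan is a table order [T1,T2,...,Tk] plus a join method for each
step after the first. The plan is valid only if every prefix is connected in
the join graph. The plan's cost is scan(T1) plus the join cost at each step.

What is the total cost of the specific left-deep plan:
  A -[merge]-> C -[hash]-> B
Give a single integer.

step 1: scan A: cost=120, card=120
step 2: join C via merge
    card(P join C) = 120*50/(120) = 50
    cost = 120 + 120*7 + 50*6 + 120 + 50 = 1430
step 3: join B via hash
    card(P join B) = 50*300/(75) = 200
    cost = 1430 + 2*300*9 + 50 = 6880

6880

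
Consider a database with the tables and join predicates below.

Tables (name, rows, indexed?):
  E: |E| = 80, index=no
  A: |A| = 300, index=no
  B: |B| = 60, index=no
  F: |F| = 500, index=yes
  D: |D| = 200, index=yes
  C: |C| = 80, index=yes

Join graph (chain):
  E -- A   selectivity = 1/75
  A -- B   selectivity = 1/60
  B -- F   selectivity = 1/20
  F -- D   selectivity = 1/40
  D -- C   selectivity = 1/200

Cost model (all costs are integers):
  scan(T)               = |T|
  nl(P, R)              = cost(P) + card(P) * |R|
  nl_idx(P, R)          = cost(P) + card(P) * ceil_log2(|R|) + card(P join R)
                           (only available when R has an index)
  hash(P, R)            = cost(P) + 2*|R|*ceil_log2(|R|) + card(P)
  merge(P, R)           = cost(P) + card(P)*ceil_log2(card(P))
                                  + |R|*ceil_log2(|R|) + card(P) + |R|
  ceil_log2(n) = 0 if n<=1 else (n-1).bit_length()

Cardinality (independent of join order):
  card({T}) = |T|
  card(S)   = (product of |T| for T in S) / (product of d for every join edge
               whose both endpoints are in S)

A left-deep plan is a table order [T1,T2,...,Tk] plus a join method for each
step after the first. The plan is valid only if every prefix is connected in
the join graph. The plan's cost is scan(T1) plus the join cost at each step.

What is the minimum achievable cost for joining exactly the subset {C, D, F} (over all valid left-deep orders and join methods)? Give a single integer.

2520

Selinger DP over subsets of {C,D,F}:
  {F}: scan cost=500, card=500
  {D}: scan cost=200, card=200
  {C}: scan cost=80, card=80
  {DF}: card=2500; try (D,hash)→4200, (F,nl_idx)→4500, (F,merge)→7000, (D,nl_idx)→7000, (D,merge)→7300, (F,hash)→9400 …(+2); best=4200 via (D,hash)
  {CD}: card=80; try (D,nl_idx)→800, (C,hash)→1520, (C,nl_idx)→1680, (D,merge)→2520, (C,merge)→2640, (D,hash)→3360 …(+2); best=800 via (D,nl_idx)
  {CDF}: card=1000; try (F,nl_idx)→2520, (F,merge)→6440, (C,hash)→7820, (F,hash)→9880, (C,nl_idx)→22700, (C,merge)→37340 …(+2); best=2520 via (F,nl_idx)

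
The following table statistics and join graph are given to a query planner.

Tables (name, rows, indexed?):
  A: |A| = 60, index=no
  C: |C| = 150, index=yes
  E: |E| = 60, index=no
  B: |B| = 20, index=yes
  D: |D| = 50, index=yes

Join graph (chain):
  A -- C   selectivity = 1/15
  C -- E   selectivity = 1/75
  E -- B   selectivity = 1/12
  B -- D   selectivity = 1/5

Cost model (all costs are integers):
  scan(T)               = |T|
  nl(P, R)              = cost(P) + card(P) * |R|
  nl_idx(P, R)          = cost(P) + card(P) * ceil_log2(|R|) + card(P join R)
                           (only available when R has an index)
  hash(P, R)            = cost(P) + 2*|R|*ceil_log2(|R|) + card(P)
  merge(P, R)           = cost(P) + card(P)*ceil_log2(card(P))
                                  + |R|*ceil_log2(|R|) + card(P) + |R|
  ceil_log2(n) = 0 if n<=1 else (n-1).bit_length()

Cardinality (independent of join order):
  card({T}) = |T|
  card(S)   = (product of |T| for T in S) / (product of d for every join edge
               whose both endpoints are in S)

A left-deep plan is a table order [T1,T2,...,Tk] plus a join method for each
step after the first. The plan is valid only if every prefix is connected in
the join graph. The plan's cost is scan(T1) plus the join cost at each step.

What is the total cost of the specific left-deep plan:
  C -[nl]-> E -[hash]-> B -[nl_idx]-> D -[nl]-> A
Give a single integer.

step 1: scan C: cost=150, card=150
step 2: join E via nl
    card(P join E) = 150*60/(75) = 120
    cost = 150 + 150*60 = 9150
step 3: join B via hash
    card(P join B) = 120*20/(12) = 200
    cost = 9150 + 2*20*5 + 120 = 9470
step 4: join D via nl_idx
    card(P join D) = 200*50/(5) = 2000
    cost = 9470 + 200*6 + 2000 = 12670
step 5: join A via nl
    card(P join A) = 2000*60/(15) = 8000
    cost = 12670 + 2000*60 = 132670

132670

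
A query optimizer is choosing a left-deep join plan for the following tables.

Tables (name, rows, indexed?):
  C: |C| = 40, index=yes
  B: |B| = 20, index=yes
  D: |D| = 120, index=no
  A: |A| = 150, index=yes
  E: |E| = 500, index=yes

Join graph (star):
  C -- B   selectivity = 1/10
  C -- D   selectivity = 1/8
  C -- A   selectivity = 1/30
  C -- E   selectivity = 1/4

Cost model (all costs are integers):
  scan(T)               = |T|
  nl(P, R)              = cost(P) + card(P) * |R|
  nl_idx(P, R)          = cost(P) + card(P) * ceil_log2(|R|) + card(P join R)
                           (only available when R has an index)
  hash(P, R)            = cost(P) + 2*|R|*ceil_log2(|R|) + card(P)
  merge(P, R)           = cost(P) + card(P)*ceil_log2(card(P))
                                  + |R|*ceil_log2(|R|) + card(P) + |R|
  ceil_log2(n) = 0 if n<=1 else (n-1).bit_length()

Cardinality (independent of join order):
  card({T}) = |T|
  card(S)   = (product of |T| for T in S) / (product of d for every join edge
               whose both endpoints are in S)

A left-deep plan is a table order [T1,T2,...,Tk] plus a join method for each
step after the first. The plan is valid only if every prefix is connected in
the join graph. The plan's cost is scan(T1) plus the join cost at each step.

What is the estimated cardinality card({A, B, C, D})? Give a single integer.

6000

Tables in S: A(150), B(20), C(40), D(120)
Edges inside S: C-B(d=10), C-D(d=8), C-A(d=30)
numerator = 150 * 20 * 40 * 120 = 14400000
denominator = 10 * 8 * 30 = 2400
card(S) = 14400000 / 2400 = 6000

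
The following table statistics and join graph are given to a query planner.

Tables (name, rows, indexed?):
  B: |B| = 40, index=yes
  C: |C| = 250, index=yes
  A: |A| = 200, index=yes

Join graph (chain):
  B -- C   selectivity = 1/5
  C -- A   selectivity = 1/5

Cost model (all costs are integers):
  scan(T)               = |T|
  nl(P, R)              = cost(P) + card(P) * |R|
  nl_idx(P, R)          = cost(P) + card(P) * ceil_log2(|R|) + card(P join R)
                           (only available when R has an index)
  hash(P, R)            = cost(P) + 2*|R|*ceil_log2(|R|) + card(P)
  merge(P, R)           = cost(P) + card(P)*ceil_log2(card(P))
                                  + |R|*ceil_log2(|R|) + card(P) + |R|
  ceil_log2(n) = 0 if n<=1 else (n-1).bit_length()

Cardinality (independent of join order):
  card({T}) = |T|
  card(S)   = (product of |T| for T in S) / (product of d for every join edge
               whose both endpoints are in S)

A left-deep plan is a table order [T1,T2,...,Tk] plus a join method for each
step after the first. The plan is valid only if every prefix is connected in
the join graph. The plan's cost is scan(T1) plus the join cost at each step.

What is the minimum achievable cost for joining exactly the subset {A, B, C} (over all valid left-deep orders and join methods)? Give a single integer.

Selinger DP over subsets of {A,B,C}:
  {B}: scan cost=40, card=40
  {C}: scan cost=250, card=250
  {A}: scan cost=200, card=200
  {BC}: card=2000; try (B,hash)→980, (C,nl_idx)→2360, (C,merge)→2570, (B,merge)→2780, (B,nl_idx)→3750, (C,hash)→4080 …(+2); best=980 via (B,hash)
  {AC}: card=10000; try (A,hash)→3700, (C,merge)→4250, (A,merge)→4300, (C,hash)→4400, (C,nl_idx)→11800, (A,nl_idx)→12250 …(+2); best=3700 via (A,hash)
  {ABC}: card=80000; try (A,hash)→6180, (B,hash)→14180, (A,merge)→26780, (A,nl_idx)→96980, (B,nl_idx)→143700, (B,merge)→153980 …(+2); best=6180 via (A,hash)

6180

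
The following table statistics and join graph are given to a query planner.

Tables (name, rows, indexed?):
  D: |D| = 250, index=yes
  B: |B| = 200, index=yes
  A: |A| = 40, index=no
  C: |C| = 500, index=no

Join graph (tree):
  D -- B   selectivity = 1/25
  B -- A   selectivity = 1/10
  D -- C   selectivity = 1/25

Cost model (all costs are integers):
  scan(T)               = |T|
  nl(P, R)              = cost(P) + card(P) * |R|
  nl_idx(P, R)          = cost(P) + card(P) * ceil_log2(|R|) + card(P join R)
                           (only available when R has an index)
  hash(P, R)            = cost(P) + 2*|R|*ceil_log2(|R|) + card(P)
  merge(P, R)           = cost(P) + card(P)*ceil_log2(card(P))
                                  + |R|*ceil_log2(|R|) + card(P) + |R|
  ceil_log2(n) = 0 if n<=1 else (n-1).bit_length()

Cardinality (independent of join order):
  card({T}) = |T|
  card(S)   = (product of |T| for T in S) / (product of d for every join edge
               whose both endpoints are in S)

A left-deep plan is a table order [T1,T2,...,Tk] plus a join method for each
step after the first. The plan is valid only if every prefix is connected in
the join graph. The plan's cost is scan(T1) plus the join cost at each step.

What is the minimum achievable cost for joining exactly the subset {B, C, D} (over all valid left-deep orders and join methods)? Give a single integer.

13200

Selinger DP over subsets of {B,C,D}:
  {D}: scan cost=250, card=250
  {B}: scan cost=200, card=200
  {C}: scan cost=500, card=500
  {BD}: card=2000; try (B,hash)→3700, (D,nl_idx)→3800, (D,merge)→4250, (B,nl_idx)→4250, (B,merge)→4300, (D,hash)→4400 …(+2); best=3700 via (B,hash)
  {CD}: card=5000; try (D,hash)→5000, (C,merge)→7500, (D,merge)→7750, (D,nl_idx)→9500, (C,hash)→9500, (C,nl)→125250 …(+1); best=5000 via (D,hash)
  {BCD}: card=40000; try (B,hash)→13200, (C,hash)→14700, (C,merge)→32700, (B,merge)→76800, (B,nl_idx)→85000, (C,nl)→1003700 …(+1); best=13200 via (B,hash)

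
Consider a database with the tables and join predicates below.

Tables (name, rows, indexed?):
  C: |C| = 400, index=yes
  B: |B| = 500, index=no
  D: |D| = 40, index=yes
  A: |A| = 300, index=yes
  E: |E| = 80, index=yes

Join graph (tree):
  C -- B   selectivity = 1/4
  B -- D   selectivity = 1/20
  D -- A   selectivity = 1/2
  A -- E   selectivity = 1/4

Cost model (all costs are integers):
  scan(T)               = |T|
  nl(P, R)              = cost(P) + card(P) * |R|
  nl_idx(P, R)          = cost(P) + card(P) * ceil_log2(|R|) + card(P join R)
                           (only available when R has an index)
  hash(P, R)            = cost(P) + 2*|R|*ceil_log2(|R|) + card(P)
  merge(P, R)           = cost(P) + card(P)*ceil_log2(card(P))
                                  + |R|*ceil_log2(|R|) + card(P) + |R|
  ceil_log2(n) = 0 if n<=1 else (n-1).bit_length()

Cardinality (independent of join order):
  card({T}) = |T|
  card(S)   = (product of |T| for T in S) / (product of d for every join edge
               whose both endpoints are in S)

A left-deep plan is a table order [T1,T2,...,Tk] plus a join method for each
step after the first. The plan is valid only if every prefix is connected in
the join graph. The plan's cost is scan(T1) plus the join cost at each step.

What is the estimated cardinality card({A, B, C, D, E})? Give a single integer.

300000000

Tables in S: A(300), B(500), C(400), D(40), E(80)
Edges inside S: C-B(d=4), B-D(d=20), D-A(d=2), A-E(d=4)
numerator = 300 * 500 * 400 * 40 * 80 = 192000000000
denominator = 4 * 20 * 2 * 4 = 640
card(S) = 192000000000 / 640 = 300000000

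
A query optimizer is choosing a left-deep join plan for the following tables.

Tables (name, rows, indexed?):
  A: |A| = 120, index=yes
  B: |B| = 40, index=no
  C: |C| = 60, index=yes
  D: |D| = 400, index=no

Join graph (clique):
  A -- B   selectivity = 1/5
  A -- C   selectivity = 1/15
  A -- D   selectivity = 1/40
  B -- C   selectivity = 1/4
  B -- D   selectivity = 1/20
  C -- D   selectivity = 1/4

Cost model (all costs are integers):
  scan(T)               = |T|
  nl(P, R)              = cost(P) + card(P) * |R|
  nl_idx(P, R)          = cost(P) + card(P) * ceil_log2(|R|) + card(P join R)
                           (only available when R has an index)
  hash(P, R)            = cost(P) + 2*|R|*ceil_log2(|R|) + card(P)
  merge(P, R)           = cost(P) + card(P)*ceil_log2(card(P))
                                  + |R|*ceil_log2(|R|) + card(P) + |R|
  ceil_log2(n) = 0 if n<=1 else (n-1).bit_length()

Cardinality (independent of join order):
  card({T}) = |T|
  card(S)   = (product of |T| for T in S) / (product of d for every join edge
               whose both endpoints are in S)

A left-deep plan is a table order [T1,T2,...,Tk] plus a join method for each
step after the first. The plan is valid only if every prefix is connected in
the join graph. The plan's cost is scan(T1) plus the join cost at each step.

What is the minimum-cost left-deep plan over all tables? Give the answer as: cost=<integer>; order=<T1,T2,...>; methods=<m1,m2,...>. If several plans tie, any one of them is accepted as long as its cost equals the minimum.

Selinger DP (subsets sized 1..n):
  {A}: scan cost=120, card=120
  {B}: scan cost=40, card=40
  {C}: scan cost=60, card=60
  {D}: scan cost=400, card=400
  {AB}: card=960; try (B,hash)→720, (A,merge)→1280, (A,nl_idx)→1280, (B,merge)→1360, (A,hash)→1760, (A,nl)→4840 …(+1); best=720 via (B,hash)
  {AC}: card=480; try (C,hash)→960, (A,nl_idx)→960, (C,nl_idx)→1320, (A,merge)→1440, (C,merge)→1500, (A,hash)→1800 …(+2); best=960 via (C,hash)
  {AD}: card=1200; try (A,hash)→2480, (A,nl_idx)→4400, (D,merge)→5080, (A,merge)→5360, (D,hash)→7440, (D,nl)→48120 …(+1); best=2480 via (A,hash)
  {BC}: card=600; try (B,hash)→600, (C,merge)→740, (B,merge)→760, (C,hash)→800, (C,nl_idx)→880, (C,nl)→2440 …(+1); best=600 via (B,hash)
  {BD}: card=800; try (B,hash)→1280, (D,merge)→4320, (B,merge)→4680, (D,hash)→7280, (D,nl)→16040, (B,nl)→16400; best=1280 via (B,hash)
  {CD}: card=6000; try (C,hash)→1520, (D,merge)→4480, (C,merge)→4820, (D,hash)→7320, (C,nl_idx)→8800, (D,nl)→24060 …(+1); best=1520 via (C,hash)
  {ABC}: card=960; try (B,hash)→1920, (C,hash)→2400, (A,hash)→2880, (A,nl_idx)→5760, (B,merge)→6040, (C,nl_idx)→7440 …(+5); best=1920 via (B,hash)
  {ABD}: card=480; try (A,hash)→3760, (B,hash)→4160, (A,nl_idx)→7360, (D,hash)→8880, (A,merge)→11040, (D,merge)→15280 …(+4); best=3760 via (A,hash)
  {ACD}: card=1200; try (C,hash)→4400, (D,hash)→8640, (A,hash)→9200, (D,merge)→9760, (C,nl_idx)→10880, (C,merge)→17300 …(+5); best=4400 via (C,hash)
  {BCD}: card=3000; try (C,hash)→2800, (B,hash)→8000, (D,hash)→8400, (C,nl_idx)→9080, (C,merge)→10500, (D,merge)→11200 …(+4); best=2800 via (C,hash)
  {ABCD}: card=120; try (C,hash)→4960, (B,hash)→6080, (C,nl_idx)→6760, (A,hash)→7480, (C,merge)→8980, (D,hash)→10080 …(+8); best=4960 via (C,hash)

cost=4960; order=D,B,A,C; methods=hash,hash,hash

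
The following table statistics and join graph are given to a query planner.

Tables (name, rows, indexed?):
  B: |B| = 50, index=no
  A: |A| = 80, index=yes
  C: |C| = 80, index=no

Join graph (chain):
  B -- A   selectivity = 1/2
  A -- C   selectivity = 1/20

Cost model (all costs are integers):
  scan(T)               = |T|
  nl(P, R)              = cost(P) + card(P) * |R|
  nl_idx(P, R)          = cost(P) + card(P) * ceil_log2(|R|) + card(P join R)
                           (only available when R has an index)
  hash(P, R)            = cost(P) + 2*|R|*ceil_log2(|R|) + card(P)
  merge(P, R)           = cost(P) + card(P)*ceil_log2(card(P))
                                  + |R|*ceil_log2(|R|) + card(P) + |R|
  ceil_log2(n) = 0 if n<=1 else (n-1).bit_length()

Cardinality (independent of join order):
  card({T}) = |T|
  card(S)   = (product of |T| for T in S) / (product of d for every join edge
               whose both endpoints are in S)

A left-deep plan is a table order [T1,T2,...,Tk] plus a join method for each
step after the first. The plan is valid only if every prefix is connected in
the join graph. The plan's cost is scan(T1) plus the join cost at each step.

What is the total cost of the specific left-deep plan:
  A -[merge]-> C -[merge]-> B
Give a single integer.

4910

step 1: scan A: cost=80, card=80
step 2: join C via merge
    card(P join C) = 80*80/(20) = 320
    cost = 80 + 80*7 + 80*7 + 80 + 80 = 1360
step 3: join B via merge
    card(P join B) = 320*50/(2) = 8000
    cost = 1360 + 320*9 + 50*6 + 320 + 50 = 4910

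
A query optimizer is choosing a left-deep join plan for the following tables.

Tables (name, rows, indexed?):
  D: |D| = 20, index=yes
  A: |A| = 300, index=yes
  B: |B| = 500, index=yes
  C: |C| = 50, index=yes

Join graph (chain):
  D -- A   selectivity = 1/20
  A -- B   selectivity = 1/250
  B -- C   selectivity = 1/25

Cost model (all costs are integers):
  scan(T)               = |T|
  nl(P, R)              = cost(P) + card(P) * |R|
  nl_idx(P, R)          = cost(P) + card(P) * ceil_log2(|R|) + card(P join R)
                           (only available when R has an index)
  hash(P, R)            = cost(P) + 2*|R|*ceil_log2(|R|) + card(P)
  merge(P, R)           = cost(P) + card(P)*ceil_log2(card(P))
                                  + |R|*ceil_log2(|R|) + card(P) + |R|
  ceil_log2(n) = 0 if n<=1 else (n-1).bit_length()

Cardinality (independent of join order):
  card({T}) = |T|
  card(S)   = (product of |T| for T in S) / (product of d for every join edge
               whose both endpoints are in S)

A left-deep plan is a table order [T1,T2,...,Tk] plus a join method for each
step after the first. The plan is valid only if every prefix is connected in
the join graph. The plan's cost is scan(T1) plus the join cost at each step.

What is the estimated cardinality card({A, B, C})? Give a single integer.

1200

Tables in S: A(300), B(500), C(50)
Edges inside S: A-B(d=250), B-C(d=25)
numerator = 300 * 500 * 50 = 7500000
denominator = 250 * 25 = 6250
card(S) = 7500000 / 6250 = 1200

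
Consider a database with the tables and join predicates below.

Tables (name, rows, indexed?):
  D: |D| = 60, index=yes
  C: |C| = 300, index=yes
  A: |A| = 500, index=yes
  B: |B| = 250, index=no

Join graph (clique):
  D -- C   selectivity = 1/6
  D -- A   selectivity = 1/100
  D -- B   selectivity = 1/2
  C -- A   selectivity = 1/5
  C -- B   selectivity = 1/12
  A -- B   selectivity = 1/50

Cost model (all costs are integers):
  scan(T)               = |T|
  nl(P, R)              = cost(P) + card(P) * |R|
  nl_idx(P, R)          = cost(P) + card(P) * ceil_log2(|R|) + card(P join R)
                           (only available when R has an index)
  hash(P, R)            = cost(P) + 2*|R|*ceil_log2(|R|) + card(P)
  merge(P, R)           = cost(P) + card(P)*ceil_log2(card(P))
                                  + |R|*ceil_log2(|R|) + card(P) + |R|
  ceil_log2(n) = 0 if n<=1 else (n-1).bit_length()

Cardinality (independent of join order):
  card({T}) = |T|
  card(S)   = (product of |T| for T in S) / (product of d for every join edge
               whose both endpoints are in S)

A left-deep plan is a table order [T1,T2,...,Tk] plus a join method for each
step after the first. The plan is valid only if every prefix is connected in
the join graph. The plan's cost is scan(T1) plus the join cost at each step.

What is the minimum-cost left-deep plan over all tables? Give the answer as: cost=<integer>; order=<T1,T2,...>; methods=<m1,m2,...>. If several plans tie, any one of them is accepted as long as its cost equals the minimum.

cost=11350; order=D,A,B,C; methods=nl_idx,hash,hash

Selinger DP (subsets sized 1..n):
  {D}: scan cost=60, card=60
  {C}: scan cost=300, card=300
  {A}: scan cost=500, card=500
  {B}: scan cost=250, card=250
  {CD}: card=3000; try (D,hash)→1320, (C,merge)→3480, (C,nl_idx)→3600, (D,merge)→3720, (D,nl_idx)→5100, (C,hash)→5520 …(+2); best=1320 via (D,hash)
  {AD}: card=300; try (A,nl_idx)→900, (D,hash)→1720, (D,nl_idx)→3800, (A,merge)→5480, (D,merge)→5920, (A,hash)→9120 …(+2); best=900 via (A,nl_idx)
  {BD}: card=7500; try (D,hash)→1220, (B,merge)→2730, (D,merge)→2920, (B,hash)→4120, (D,nl_idx)→9250, (B,nl)→15060 …(+1); best=1220 via (D,hash)
  {AC}: card=30000; try (C,hash)→6400, (A,merge)→8300, (C,merge)→8500, (A,hash)→9600, (A,nl_idx)→33000, (C,nl_idx)→35000 …(+2); best=6400 via (C,hash)
  {BC}: card=6250; try (B,hash)→4600, (C,merge)→5500, (B,merge)→5550, (C,hash)→5900, (C,nl_idx)→8750, (C,nl)→75250 …(+1); best=4600 via (B,hash)
  {AB}: card=2500; try (B,hash)→5000, (A,nl_idx)→5000, (A,merge)→7500, (B,merge)→7750, (A,hash)→9500, (A,nl)→125250 …(+1); best=5000 via (B,hash)
  {ACD}: card=3000; try (C,hash)→6600, (C,nl_idx)→6600, (C,merge)→6900, (A,hash)→13320, (A,nl_idx)→31320, (D,hash)→37120 …(+6); best=6600 via (C,hash)
  {BCD}: card=31250; try (B,hash)→8320, (D,hash)→11570, (C,hash)→14120, (B,merge)→42570, (D,nl_idx)→73350, (D,merge)→92520 …(+5); best=8320 via (B,hash)
  {ABD}: card=750; try (B,hash)→5200, (B,merge)→6150, (D,hash)→8220, (A,hash)→17720, (D,nl_idx)→20750, (D,merge)→37920 …(+5); best=5200 via (B,hash)
  {ABC}: card=12500; try (C,hash)→12900, (A,hash)→19850, (C,nl_idx)→40000, (B,hash)→40400, (C,merge)→40500, (A,nl_idx)→73350 …(+5); best=12900 via (C,hash)
  {ABCD}: card=625; try (C,hash)→11350, (C,nl_idx)→12575, (B,hash)→13600, (C,merge)→16450, (D,hash)→26120, (B,merge)→47850 …(+9); best=11350 via (C,hash)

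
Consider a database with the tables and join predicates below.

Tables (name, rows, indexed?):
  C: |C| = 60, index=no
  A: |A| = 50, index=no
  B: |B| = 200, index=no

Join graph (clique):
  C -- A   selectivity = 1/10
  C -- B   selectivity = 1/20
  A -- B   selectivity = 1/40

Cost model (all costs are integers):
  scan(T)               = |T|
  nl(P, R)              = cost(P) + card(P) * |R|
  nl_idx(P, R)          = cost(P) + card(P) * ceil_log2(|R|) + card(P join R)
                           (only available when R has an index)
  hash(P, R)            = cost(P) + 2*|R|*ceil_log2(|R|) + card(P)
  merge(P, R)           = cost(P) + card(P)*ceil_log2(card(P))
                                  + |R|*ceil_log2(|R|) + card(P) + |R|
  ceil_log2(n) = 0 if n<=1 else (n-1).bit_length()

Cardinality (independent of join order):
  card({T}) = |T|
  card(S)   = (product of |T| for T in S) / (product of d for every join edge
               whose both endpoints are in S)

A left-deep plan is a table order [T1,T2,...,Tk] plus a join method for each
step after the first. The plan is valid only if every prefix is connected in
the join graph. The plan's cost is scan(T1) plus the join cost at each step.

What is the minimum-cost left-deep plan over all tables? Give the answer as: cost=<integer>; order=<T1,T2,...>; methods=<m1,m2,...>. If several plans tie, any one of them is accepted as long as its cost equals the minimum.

Selinger DP (subsets sized 1..n):
  {C}: scan cost=60, card=60
  {A}: scan cost=50, card=50
  {B}: scan cost=200, card=200
  {AC}: card=300; try (A,hash)→720, (C,hash)→820, (C,merge)→820, (A,merge)→830, (C,nl)→3050, (A,nl)→3060; best=720 via (A,hash)
  {BC}: card=600; try (C,hash)→1120, (B,merge)→2280, (C,merge)→2420, (B,hash)→3320, (B,nl)→12060, (C,nl)→12200; best=1120 via (C,hash)
  {AB}: card=250; try (A,hash)→1000, (B,merge)→2200, (A,merge)→2350, (B,hash)→3300, (B,nl)→10050, (A,nl)→10200; best=1000 via (A,hash)
  {ABC}: card=75; try (C,hash)→1970, (A,hash)→2320, (C,merge)→3670, (B,hash)→4220, (B,merge)→5520, (A,merge)→8070 …(+3); best=1970 via (C,hash)

cost=1970; order=B,A,C; methods=hash,hash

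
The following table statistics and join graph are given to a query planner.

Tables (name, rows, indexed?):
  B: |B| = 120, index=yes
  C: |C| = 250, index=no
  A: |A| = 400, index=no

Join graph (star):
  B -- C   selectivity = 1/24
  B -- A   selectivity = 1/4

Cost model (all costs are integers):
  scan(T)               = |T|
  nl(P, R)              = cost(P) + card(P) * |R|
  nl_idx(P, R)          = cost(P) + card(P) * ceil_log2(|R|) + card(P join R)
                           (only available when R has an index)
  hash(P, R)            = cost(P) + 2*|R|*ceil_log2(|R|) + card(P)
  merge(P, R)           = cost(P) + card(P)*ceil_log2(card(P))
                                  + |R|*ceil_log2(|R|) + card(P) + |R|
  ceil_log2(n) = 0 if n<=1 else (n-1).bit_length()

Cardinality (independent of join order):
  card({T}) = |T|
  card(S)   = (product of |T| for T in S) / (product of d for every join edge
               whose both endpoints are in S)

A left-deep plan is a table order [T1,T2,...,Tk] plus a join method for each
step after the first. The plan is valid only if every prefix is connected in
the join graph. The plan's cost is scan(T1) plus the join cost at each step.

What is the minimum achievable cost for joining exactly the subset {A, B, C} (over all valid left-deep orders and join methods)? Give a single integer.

Selinger DP over subsets of {A,B,C}:
  {B}: scan cost=120, card=120
  {C}: scan cost=250, card=250
  {A}: scan cost=400, card=400
  {BC}: card=1250; try (B,hash)→2180, (B,nl_idx)→3250, (C,merge)→3330, (B,merge)→3460, (C,hash)→4240, (C,nl)→30120 …(+1); best=2180 via (B,hash)
  {AB}: card=12000; try (B,hash)→2480, (A,merge)→5080, (B,merge)→5360, (A,hash)→7440, (B,nl_idx)→15200, (A,nl)→48120 …(+1); best=2480 via (B,hash)
  {ABC}: card=125000; try (A,hash)→10630, (C,hash)→18480, (A,merge)→21180, (C,merge)→184730, (A,nl)→502180, (C,nl)→3002480; best=10630 via (A,hash)

10630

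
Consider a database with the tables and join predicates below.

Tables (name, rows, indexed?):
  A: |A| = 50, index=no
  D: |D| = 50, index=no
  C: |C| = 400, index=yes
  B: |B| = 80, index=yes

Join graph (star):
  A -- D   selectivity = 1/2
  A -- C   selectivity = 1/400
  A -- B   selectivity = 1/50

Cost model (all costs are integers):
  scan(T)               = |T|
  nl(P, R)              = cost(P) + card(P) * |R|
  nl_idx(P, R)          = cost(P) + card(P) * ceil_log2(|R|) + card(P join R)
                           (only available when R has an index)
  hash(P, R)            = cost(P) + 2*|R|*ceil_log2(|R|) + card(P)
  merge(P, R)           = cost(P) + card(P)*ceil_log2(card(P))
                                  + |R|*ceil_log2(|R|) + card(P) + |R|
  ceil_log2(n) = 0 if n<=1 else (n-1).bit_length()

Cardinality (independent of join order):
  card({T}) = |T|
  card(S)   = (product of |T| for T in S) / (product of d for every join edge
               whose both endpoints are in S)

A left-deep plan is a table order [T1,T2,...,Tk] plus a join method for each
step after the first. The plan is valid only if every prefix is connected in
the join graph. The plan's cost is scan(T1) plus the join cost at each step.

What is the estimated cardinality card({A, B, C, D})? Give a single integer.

Tables in S: A(50), B(80), C(400), D(50)
Edges inside S: A-D(d=2), A-C(d=400), A-B(d=50)
numerator = 50 * 80 * 400 * 50 = 80000000
denominator = 2 * 400 * 50 = 40000
card(S) = 80000000 / 40000 = 2000

2000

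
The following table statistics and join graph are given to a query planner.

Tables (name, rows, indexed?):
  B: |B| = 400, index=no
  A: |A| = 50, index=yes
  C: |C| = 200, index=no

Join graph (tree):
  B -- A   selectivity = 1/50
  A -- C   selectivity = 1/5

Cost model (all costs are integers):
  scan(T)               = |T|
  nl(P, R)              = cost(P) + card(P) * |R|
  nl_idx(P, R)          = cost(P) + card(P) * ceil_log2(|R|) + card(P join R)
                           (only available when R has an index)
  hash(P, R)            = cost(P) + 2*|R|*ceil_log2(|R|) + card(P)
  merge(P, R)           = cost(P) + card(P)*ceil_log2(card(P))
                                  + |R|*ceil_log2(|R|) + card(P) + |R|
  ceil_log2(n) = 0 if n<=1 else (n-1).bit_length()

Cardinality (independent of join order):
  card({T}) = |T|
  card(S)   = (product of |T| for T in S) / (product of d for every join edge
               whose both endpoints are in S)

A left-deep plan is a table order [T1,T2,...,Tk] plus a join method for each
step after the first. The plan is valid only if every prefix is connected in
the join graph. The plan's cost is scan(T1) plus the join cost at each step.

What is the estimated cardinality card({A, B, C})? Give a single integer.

Tables in S: A(50), B(400), C(200)
Edges inside S: B-A(d=50), A-C(d=5)
numerator = 50 * 400 * 200 = 4000000
denominator = 50 * 5 = 250
card(S) = 4000000 / 250 = 16000

16000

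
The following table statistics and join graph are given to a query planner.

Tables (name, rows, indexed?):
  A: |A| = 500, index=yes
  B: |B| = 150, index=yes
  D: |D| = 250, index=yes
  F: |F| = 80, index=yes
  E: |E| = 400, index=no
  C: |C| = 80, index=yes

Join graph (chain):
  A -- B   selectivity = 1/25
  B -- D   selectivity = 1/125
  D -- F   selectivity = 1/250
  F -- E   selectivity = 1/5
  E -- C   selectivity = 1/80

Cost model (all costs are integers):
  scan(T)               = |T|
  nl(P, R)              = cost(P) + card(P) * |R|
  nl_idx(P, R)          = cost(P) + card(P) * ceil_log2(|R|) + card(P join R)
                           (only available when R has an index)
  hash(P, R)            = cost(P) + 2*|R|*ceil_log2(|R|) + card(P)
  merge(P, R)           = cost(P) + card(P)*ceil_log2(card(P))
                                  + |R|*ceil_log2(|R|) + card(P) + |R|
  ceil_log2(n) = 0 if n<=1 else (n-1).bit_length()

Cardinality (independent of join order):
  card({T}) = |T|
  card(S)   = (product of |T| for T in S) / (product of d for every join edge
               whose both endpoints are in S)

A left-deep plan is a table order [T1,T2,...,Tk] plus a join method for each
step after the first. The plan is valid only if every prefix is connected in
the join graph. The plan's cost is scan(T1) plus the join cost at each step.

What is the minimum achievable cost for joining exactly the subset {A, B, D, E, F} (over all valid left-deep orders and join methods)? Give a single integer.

Selinger DP over subsets of {A,B,D,E,F}:
  {A}: scan cost=500, card=500
  {B}: scan cost=150, card=150
  {D}: scan cost=250, card=250
  {F}: scan cost=80, card=80
  {E}: scan cost=400, card=400
  {AB}: card=3000; try (B,hash)→3400, (A,nl_idx)→4500, (A,merge)→6500, (B,merge)→6850, (B,nl_idx)→7500, (A,hash)→9300 …(+2); best=3400 via (B,hash)
  {BD}: card=300; try (D,nl_idx)→1650, (B,nl_idx)→2550, (B,hash)→2900, (D,merge)→3750, (B,merge)→3850, (D,hash)→4300 …(+2); best=1650 via (D,nl_idx)
  {DF}: card=80; try (D,nl_idx)→800, (F,hash)→1620, (F,nl_idx)→2080, (D,merge)→2970, (F,merge)→3140, (D,hash)→4160 …(+2); best=800 via (D,nl_idx)
  {EF}: card=6400; try (F,hash)→1920, (E,merge)→4720, (F,merge)→5040, (E,hash)→7360, (F,nl_idx)→9600, (E,nl)→32080 …(+1); best=1920 via (F,hash)
  {ABD}: card=6000; try (A,merge)→9650, (A,nl_idx)→10350, (D,hash)→10400, (A,hash)→10950, (D,nl_idx)→33400, (D,merge)→44650 …(+2); best=9650 via (A,merge)
  {BDF}: card=96; try (B,nl_idx)→1536, (B,merge)→2790, (F,hash)→3070, (B,hash)→3280, (F,nl_idx)→3846, (F,merge)→5290 …(+2); best=1536 via (B,nl_idx)
  {DEF}: card=6400; try (E,merge)→5440, (E,hash)→8080, (D,hash)→12320, (E,nl)→32800, (D,nl_idx)→59520, (D,merge)→93770 …(+1); best=5440 via (E,merge)
  {ABDF}: card=1920; try (A,nl_idx)→4320, (A,merge)→7304, (A,hash)→10632, (F,hash)→16770, (A,nl)→49536, (F,nl_idx)→53570 …(+2); best=4320 via (A,nl_idx)
  {BDEF}: card=7680; try (E,merge)→6304, (E,hash)→8832, (B,hash)→14240, (E,nl)→39936, (B,nl_idx)→64320, (B,merge)→96390 …(+1); best=6304 via (E,merge)
  {ABDEF}: card=153600; try (E,hash)→13440, (A,hash)→22984, (E,merge)→31360, (A,merge)→118824, (A,nl_idx)→229024, (E,nl)→772320 …(+1); best=13440 via (E,hash)

13440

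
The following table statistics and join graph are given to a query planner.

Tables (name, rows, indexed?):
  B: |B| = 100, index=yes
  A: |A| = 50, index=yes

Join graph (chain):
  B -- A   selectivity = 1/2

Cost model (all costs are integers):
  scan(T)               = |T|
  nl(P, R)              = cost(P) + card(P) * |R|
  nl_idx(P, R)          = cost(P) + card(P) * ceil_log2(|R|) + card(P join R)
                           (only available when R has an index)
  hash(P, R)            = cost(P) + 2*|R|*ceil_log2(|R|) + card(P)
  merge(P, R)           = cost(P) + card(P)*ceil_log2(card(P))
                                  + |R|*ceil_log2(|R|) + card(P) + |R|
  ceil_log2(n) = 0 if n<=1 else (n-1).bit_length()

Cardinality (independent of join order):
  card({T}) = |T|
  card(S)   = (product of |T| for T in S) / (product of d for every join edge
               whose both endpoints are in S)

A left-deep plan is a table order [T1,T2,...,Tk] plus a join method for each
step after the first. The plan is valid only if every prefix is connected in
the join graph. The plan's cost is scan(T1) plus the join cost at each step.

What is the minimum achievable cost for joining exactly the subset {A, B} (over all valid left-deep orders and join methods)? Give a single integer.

800

Selinger DP over subsets of {A,B}:
  {B}: scan cost=100, card=100
  {A}: scan cost=50, card=50
  {AB}: card=2500; try (A,hash)→800, (B,merge)→1200, (A,merge)→1250, (B,hash)→1500, (B,nl_idx)→2900, (A,nl_idx)→3200 …(+2); best=800 via (A,hash)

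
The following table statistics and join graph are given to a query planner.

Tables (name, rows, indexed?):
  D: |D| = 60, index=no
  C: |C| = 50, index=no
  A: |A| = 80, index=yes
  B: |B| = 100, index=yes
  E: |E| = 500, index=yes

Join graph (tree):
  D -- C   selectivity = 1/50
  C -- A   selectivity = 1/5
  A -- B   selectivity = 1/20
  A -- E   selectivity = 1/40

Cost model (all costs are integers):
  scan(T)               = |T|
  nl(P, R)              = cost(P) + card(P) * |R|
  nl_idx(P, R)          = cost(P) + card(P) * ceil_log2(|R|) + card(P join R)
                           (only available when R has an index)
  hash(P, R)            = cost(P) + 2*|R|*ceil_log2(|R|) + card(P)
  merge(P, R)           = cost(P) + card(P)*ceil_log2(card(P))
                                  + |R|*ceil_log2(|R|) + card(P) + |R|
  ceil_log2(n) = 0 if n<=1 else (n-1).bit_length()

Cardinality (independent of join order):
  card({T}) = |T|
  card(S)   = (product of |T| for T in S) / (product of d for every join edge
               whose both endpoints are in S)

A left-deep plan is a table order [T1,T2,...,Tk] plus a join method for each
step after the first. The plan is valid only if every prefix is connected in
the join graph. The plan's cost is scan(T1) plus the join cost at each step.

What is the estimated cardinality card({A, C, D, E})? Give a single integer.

12000

Tables in S: A(80), C(50), D(60), E(500)
Edges inside S: D-C(d=50), C-A(d=5), A-E(d=40)
numerator = 80 * 50 * 60 * 500 = 120000000
denominator = 50 * 5 * 40 = 10000
card(S) = 120000000 / 10000 = 12000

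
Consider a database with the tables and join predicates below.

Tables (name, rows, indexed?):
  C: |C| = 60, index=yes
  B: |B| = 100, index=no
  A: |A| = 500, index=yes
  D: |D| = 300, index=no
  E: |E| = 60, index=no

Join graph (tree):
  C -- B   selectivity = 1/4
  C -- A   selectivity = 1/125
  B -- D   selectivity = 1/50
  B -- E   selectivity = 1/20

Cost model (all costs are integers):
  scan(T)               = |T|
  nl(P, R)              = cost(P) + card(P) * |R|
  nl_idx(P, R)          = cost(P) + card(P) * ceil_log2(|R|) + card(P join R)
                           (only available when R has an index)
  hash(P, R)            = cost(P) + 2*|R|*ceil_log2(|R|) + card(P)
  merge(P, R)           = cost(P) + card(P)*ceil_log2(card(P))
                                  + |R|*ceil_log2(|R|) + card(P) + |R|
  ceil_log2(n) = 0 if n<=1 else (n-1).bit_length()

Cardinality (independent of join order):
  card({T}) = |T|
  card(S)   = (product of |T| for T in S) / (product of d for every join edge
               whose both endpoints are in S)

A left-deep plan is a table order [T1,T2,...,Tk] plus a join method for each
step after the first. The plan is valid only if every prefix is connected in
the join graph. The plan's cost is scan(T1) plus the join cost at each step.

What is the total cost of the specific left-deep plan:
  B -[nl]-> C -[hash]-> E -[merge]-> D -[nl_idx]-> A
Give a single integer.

425320

step 1: scan B: cost=100, card=100
step 2: join C via nl
    card(P join C) = 100*60/(4) = 1500
    cost = 100 + 100*60 = 6100
step 3: join E via hash
    card(P join E) = 1500*60/(20) = 4500
    cost = 6100 + 2*60*6 + 1500 = 8320
step 4: join D via merge
    card(P join D) = 4500*300/(50) = 27000
    cost = 8320 + 4500*13 + 300*9 + 4500 + 300 = 74320
step 5: join A via nl_idx
    card(P join A) = 27000*500/(125) = 108000
    cost = 74320 + 27000*9 + 108000 = 425320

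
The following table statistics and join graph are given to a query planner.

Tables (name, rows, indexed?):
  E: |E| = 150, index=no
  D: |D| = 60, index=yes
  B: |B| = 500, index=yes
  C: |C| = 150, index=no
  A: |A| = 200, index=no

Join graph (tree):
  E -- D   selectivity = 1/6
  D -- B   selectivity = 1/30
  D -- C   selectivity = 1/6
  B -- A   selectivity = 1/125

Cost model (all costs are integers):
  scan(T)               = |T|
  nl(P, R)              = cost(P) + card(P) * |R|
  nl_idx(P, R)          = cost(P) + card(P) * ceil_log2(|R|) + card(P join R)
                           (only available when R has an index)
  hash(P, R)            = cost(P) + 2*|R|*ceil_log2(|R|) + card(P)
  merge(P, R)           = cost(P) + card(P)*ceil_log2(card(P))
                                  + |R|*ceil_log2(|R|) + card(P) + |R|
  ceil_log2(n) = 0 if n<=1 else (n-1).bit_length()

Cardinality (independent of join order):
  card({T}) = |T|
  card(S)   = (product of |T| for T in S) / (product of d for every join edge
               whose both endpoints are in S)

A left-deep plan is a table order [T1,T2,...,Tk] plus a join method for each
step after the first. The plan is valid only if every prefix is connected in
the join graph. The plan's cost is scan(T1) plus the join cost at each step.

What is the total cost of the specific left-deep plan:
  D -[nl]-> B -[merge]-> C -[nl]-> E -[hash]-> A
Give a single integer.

step 1: scan D: cost=60, card=60
step 2: join B via nl
    card(P join B) = 60*500/(30) = 1000
    cost = 60 + 60*500 = 30060
step 3: join C via merge
    card(P join C) = 1000*150/(6) = 25000
    cost = 30060 + 1000*10 + 150*8 + 1000 + 150 = 42410
step 4: join E via nl
    card(P join E) = 25000*150/(6) = 625000
    cost = 42410 + 25000*150 = 3792410
step 5: join A via hash
    card(P join A) = 625000*200/(125) = 1000000
    cost = 3792410 + 2*200*8 + 625000 = 4420610

4420610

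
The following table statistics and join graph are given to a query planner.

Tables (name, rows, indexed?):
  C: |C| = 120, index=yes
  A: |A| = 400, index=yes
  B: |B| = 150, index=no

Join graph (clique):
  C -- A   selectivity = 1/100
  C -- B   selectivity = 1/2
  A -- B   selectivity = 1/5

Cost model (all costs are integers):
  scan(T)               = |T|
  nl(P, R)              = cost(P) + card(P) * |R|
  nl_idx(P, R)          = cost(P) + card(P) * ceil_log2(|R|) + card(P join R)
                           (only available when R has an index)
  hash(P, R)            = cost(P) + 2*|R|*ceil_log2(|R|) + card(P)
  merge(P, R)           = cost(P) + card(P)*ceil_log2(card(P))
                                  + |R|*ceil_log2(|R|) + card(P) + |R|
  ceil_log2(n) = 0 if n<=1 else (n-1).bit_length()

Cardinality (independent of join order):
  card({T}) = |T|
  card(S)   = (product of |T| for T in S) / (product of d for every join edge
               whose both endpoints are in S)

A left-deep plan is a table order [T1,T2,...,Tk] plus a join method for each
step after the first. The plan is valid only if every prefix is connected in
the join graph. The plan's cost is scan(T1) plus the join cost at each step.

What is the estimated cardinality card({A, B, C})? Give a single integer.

Tables in S: A(400), B(150), C(120)
Edges inside S: C-A(d=100), C-B(d=2), A-B(d=5)
numerator = 400 * 150 * 120 = 7200000
denominator = 100 * 2 * 5 = 1000
card(S) = 7200000 / 1000 = 7200

7200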